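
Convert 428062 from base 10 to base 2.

Using repeated division by 2:
428062 ÷ 2 = 214031 remainder 0
214031 ÷ 2 = 107015 remainder 1
107015 ÷ 2 = 53507 remainder 1
53507 ÷ 2 = 26753 remainder 1
26753 ÷ 2 = 13376 remainder 1
13376 ÷ 2 = 6688 remainder 0
6688 ÷ 2 = 3344 remainder 0
3344 ÷ 2 = 1672 remainder 0
1672 ÷ 2 = 836 remainder 0
836 ÷ 2 = 418 remainder 0
418 ÷ 2 = 209 remainder 0
209 ÷ 2 = 104 remainder 1
104 ÷ 2 = 52 remainder 0
52 ÷ 2 = 26 remainder 0
26 ÷ 2 = 13 remainder 0
13 ÷ 2 = 6 remainder 1
6 ÷ 2 = 3 remainder 0
3 ÷ 2 = 1 remainder 1
1 ÷ 2 = 0 remainder 1
Reading remainders bottom to top: 1101000100000011110



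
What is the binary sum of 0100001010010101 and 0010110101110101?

Add column by column from the right: bit + bit + carry-in; write the sum mod 2, carry 1 when the sum is 2 or 3.
carry:  0001111111101010
        0100001010010101
+       0010110101110101
------------------------
       00111000000001010
(the carry out of the leftmost column, 0, becomes the leading bit)
Decimal check:
  0100001010010101 = 16384 + 512 + 128 + 16 + 4 + 1 = 17045
  0010110101110101 = 8192 + 2048 + 1024 + 256 + 64 + 32 + 16 + 4 + 1 = 11637
  17045 + 11637 = 28682, and 00111000000001010 = 16384 + 8192 + 4096 + 8 + 2 = 28682 ✓



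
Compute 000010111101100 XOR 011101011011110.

XOR: 1 when bits differ
  000010111101100
^ 011101011011110
-----------------
  011111100110010
Decimal: 1516 ^ 15070 = 16178



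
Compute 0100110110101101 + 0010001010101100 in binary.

Add column by column from the right: bit + bit + carry-in; write the sum mod 2, carry 1 when the sum is 2 or 3.
carry:  0001111101011000
        0100110110101101
+       0010001010101100
------------------------
       00111000001011001
(the carry out of the leftmost column, 0, becomes the leading bit)
Decimal check:
  0100110110101101 = 16384 + 2048 + 1024 + 256 + 128 + 32 + 8 + 4 + 1 = 19885
  0010001010101100 = 8192 + 512 + 128 + 32 + 8 + 4 = 8876
  19885 + 8876 = 28761, and 00111000001011001 = 16384 + 8192 + 4096 + 64 + 16 + 8 + 1 = 28761 ✓



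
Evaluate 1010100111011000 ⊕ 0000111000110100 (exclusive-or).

XOR: 1 when bits differ
  1010100111011000
^ 0000111000110100
------------------
  1010011111101100
Decimal: 43480 ^ 3636 = 42988



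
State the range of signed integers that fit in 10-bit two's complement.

For 10-bit two's complement:
Minimum: -2^9 = -512
Maximum: 2^9 - 1 = 511



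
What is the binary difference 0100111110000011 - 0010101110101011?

Method 1 - Direct subtraction (column by column from the right: bit − bit − borrow-in; if negative, add 2 and borrow 1 from the next column):
borrow: 0100011111110000
        0100111110000011
-       0010101110101011
------------------------
        0010001111011000

Method 2 - Add two's complement:
Two's complement of 0010101110101011: invert → 1101010001010100, add 1 → 1101010001010101
  0100111110000011
+ 1101010001010101
------------------
 10010001111011000  (end carry out of the top bit = 1)
Discarding the end carry: 0010001111011000
Decimal check:
  0100111110000011 = 16384 + 2048 + 1024 + 512 + 256 + 128 + 2 + 1 = 20355
  0010101110101011 = 8192 + 2048 + 512 + 256 + 128 + 32 + 8 + 2 + 1 = 11179
  20355 - 11179 = 9176, and 0010001111011000 = 8192 + 512 + 256 + 128 + 64 + 16 + 8 = 9176 ✓



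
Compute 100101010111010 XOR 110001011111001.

XOR: 1 when bits differ
  100101010111010
^ 110001011111001
-----------------
  010100001000011
Decimal: 19130 ^ 25337 = 10307



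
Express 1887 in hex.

Using repeated division by 16 (digits 10–15 are A–F):
1887 ÷ 16 = 117 remainder 15 (F)
117 ÷ 16 = 7 remainder 5
7 ÷ 16 = 0 remainder 7
Reading remainders bottom to top: 75F



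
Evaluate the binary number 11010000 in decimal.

Sum of powers of 2 for each 1-bit:
2^4 + 2^6 + 2^7
= 16 + 64 + 128
= 208



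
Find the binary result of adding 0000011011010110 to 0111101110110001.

Add column by column from the right: bit + bit + carry-in; write the sum mod 2, carry 1 when the sum is 2 or 3.
carry:  1111111111100000
        0000011011010110
+       0111101110110001
------------------------
       01000001010000111
(the carry out of the leftmost column, 0, becomes the leading bit)
Decimal check:
  0000011011010110 = 1024 + 512 + 128 + 64 + 16 + 4 + 2 = 1750
  0111101110110001 = 16384 + 8192 + 4096 + 2048 + 512 + 256 + 128 + 32 + 16 + 1 = 31665
  1750 + 31665 = 33415, and 01000001010000111 = 32768 + 512 + 128 + 4 + 2 + 1 = 33415 ✓



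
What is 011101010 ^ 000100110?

XOR: 1 when bits differ
  011101010
^ 000100110
-----------
  011001100
Decimal: 234 ^ 38 = 204



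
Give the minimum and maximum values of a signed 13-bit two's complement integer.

For 13-bit two's complement:
Minimum: -2^12 = -4096
Maximum: 2^12 - 1 = 4095



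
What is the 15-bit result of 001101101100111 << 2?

Original: 001101101100111 (decimal 7015)
Shift left by 2 positions
Append 2 zeros on the right
Result: 110110110011100 (decimal 28060)
Equivalent: 7015 << 2 = 7015 × 2^2 = 28060



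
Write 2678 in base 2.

Using repeated division by 2:
2678 ÷ 2 = 1339 remainder 0
1339 ÷ 2 = 669 remainder 1
669 ÷ 2 = 334 remainder 1
334 ÷ 2 = 167 remainder 0
167 ÷ 2 = 83 remainder 1
83 ÷ 2 = 41 remainder 1
41 ÷ 2 = 20 remainder 1
20 ÷ 2 = 10 remainder 0
10 ÷ 2 = 5 remainder 0
5 ÷ 2 = 2 remainder 1
2 ÷ 2 = 1 remainder 0
1 ÷ 2 = 0 remainder 1
Reading remainders bottom to top: 101001110110



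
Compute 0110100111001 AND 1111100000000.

AND: 1 only when both bits are 1
  0110100111001
& 1111100000000
---------------
  0110100000000
Decimal: 3385 & 7936 = 3328



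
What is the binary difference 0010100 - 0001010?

Method 1 - Direct subtraction (column by column from the right: bit − bit − borrow-in; if negative, add 2 and borrow 1 from the next column):
borrow: 0010100
        0010100
-       0001010
---------------
        0001010

Method 2 - Add two's complement:
Two's complement of 0001010: invert → 1110101, add 1 → 1110110
  0010100
+ 1110110
---------
 10001010  (end carry out of the top bit = 1)
Discarding the end carry: 0001010
Decimal check:
  0010100 = 16 + 4 = 20
  0001010 = 8 + 2 = 10
  20 - 10 = 10, and 0001010 = 8 + 2 = 10 ✓



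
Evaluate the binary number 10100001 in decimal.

Sum of powers of 2 for each 1-bit:
2^0 + 2^5 + 2^7
= 1 + 32 + 128
= 161



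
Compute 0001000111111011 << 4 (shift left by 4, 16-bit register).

Original: 0001000111111011 (decimal 4603)
Shift left by 4 positions
Append 4 zeros on the right and drop the 4 high bits that overflow the 16-bit width
Result: 0001111110110000 (decimal 8112)
Equivalent: 4603 << 4 = 4603 × 2^4 = 73648, truncated to 16 bits = 8112



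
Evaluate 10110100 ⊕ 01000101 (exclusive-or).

XOR: 1 when bits differ
  10110100
^ 01000101
----------
  11110001
Decimal: 180 ^ 69 = 241



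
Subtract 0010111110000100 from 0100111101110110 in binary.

Method 1 - Direct subtraction (column by column from the right: bit − bit − borrow-in; if negative, add 2 and borrow 1 from the next column):
borrow: 0111111100000000
        0100111101110110
-       0010111110000100
------------------------
        0001111111110010

Method 2 - Add two's complement:
Two's complement of 0010111110000100: invert → 1101000001111011, add 1 → 1101000001111100
  0100111101110110
+ 1101000001111100
------------------
 10001111111110010  (end carry out of the top bit = 1)
Discarding the end carry: 0001111111110010
Decimal check:
  0100111101110110 = 16384 + 2048 + 1024 + 512 + 256 + 64 + 32 + 16 + 4 + 2 = 20342
  0010111110000100 = 8192 + 2048 + 1024 + 512 + 256 + 128 + 4 = 12164
  20342 - 12164 = 8178, and 0001111111110010 = 4096 + 2048 + 1024 + 512 + 256 + 128 + 64 + 32 + 16 + 2 = 8178 ✓



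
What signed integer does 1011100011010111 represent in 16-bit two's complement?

Binary: 1011100011010111
Sign bit: 1 (negative)
Invert: 0100011100101000
Add 1:  0100011100101001
Magnitude: 0100011100101001 = 16384 + 1024 + 512 + 256 + 32 + 8 + 1 = 18217
Value: -18217



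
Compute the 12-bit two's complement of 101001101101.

Original (sign bit 1, negative): 101001101101
Step 1 - Invert all bits: 010110010010
Step 2 - Add 1: 010110010011
Verification: 101001101101 + 010110010011 = 1000000000000; discarding the end carry (carry out of the top bit) leaves the 12-bit value 000000000000, as required for x + (-x)



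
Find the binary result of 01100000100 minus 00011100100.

Method 1 - Direct subtraction (column by column from the right: bit − bit − borrow-in; if negative, add 2 and borrow 1 from the next column):
borrow: 00111000000
        01100000100
-       00011100100
-------------------
        01000100000

Method 2 - Add two's complement:
Two's complement of 00011100100: invert → 11100011011, add 1 → 11100011100
  01100000100
+ 11100011100
-------------
 101000100000  (end carry out of the top bit = 1)
Discarding the end carry: 01000100000
Decimal check:
  01100000100 = 512 + 256 + 4 = 772
  00011100100 = 128 + 64 + 32 + 4 = 228
  772 - 228 = 544, and 01000100000 = 512 + 32 = 544 ✓



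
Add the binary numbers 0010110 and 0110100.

Add column by column from the right: bit + bit + carry-in; write the sum mod 2, carry 1 when the sum is 2 or 3.
carry:  1101000
        0010110
+       0110100
---------------
       01001010
(the carry out of the leftmost column, 0, becomes the leading bit)
Decimal check:
  0010110 = 16 + 4 + 2 = 22
  0110100 = 32 + 16 + 4 = 52
  22 + 52 = 74, and 01001010 = 64 + 8 + 2 = 74 ✓



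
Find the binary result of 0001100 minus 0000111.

Method 1 - Direct subtraction (column by column from the right: bit − bit − borrow-in; if negative, add 2 and borrow 1 from the next column):
borrow: 0001110
        0001100
-       0000111
---------------
        0000101

Method 2 - Add two's complement:
Two's complement of 0000111: invert → 1111000, add 1 → 1111001
  0001100
+ 1111001
---------
 10000101  (end carry out of the top bit = 1)
Discarding the end carry: 0000101
Decimal check:
  0001100 = 8 + 4 = 12
  0000111 = 4 + 2 + 1 = 7
  12 - 7 = 5, and 0000101 = 4 + 1 = 5 ✓



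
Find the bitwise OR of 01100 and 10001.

OR: 1 when either bit is 1
  01100
| 10001
-------
  11101
Decimal: 12 | 17 = 29



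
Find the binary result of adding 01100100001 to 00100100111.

Add column by column from the right: bit + bit + carry-in; write the sum mod 2, carry 1 when the sum is 2 or 3.
carry:  11001001110
        01100100001
+       00100100111
-------------------
       010001001000
(the carry out of the leftmost column, 0, becomes the leading bit)
Decimal check:
  01100100001 = 512 + 256 + 32 + 1 = 801
  00100100111 = 256 + 32 + 4 + 2 + 1 = 295
  801 + 295 = 1096, and 010001001000 = 1024 + 64 + 8 = 1096 ✓



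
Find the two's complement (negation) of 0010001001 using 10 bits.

Original: 0010001001
Step 1 - Invert all bits: 1101110110
Step 2 - Add 1: 1101110111
Verification: 0010001001 + 1101110111 = 10000000000; discarding the end carry (carry out of the top bit) leaves the 10-bit value 0000000000, as required for x + (-x)



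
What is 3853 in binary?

Using repeated division by 2:
3853 ÷ 2 = 1926 remainder 1
1926 ÷ 2 = 963 remainder 0
963 ÷ 2 = 481 remainder 1
481 ÷ 2 = 240 remainder 1
240 ÷ 2 = 120 remainder 0
120 ÷ 2 = 60 remainder 0
60 ÷ 2 = 30 remainder 0
30 ÷ 2 = 15 remainder 0
15 ÷ 2 = 7 remainder 1
7 ÷ 2 = 3 remainder 1
3 ÷ 2 = 1 remainder 1
1 ÷ 2 = 0 remainder 1
Reading remainders bottom to top: 111100001101



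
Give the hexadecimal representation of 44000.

Using repeated division by 16 (digits 10–15 are A–F):
44000 ÷ 16 = 2750 remainder 0
2750 ÷ 16 = 171 remainder 14 (E)
171 ÷ 16 = 10 remainder 11 (B)
10 ÷ 16 = 0 remainder 10 (A)
Reading remainders bottom to top: ABE0



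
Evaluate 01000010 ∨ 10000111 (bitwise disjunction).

OR: 1 when either bit is 1
  01000010
| 10000111
----------
  11000111
Decimal: 66 | 135 = 199



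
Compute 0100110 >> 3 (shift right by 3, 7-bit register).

Original: 0100110 (decimal 38)
Shift right by 3 positions
Drop the 3 low bits; fill with zeros on the left
Result: 0000100 (decimal 4)
Equivalent: 38 >> 3 = 38 ÷ 2^3 = 4



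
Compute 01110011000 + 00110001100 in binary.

Add column by column from the right: bit + bit + carry-in; write the sum mod 2, carry 1 when the sum is 2 or 3.
carry:  11100110000
        01110011000
+       00110001100
-------------------
       010100100100
(the carry out of the leftmost column, 0, becomes the leading bit)
Decimal check:
  01110011000 = 512 + 256 + 128 + 16 + 8 = 920
  00110001100 = 256 + 128 + 8 + 4 = 396
  920 + 396 = 1316, and 010100100100 = 1024 + 256 + 32 + 4 = 1316 ✓



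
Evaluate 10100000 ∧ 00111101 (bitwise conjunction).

AND: 1 only when both bits are 1
  10100000
& 00111101
----------
  00100000
Decimal: 160 & 61 = 32



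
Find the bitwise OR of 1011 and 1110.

OR: 1 when either bit is 1
  1011
| 1110
------
  1111
Decimal: 11 | 14 = 15



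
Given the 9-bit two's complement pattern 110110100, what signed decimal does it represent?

Binary: 110110100
Sign bit: 1 (negative)
Invert: 001001011
Add 1:  001001100
Magnitude: 001001100 = 64 + 8 + 4 = 76
Value: -76



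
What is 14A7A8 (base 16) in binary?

Convert each hex digit to 4 bits:
  1 = 0001
  4 = 0100
  A = 1010
  7 = 0111
  A = 1010
  8 = 1000
Concatenate: 000101001010011110101000



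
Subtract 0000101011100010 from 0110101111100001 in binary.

Method 1 - Direct subtraction (column by column from the right: bit − bit − borrow-in; if negative, add 2 and borrow 1 from the next column):
borrow: 0000000111111100
        0110101111100001
-       0000101011100010
------------------------
        0110000011111111

Method 2 - Add two's complement:
Two's complement of 0000101011100010: invert → 1111010100011101, add 1 → 1111010100011110
  0110101111100001
+ 1111010100011110
------------------
 10110000011111111  (end carry out of the top bit = 1)
Discarding the end carry: 0110000011111111
Decimal check:
  0110101111100001 = 16384 + 8192 + 2048 + 512 + 256 + 128 + 64 + 32 + 1 = 27617
  0000101011100010 = 2048 + 512 + 128 + 64 + 32 + 2 = 2786
  27617 - 2786 = 24831, and 0110000011111111 = 16384 + 8192 + 128 + 64 + 32 + 16 + 8 + 4 + 2 + 1 = 24831 ✓



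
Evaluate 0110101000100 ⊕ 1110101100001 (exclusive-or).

XOR: 1 when bits differ
  0110101000100
^ 1110101100001
---------------
  1000000100101
Decimal: 3396 ^ 7521 = 4133



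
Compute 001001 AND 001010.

AND: 1 only when both bits are 1
  001001
& 001010
--------
  001000
Decimal: 9 & 10 = 8



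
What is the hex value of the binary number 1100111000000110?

Group into 4-bit nibbles from right:
  1100 = C
  1110 = E
  0000 = 0
  0110 = 6
Result: CE06



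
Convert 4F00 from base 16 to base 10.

Expand by place value (powers of 16):
Digit values: F = 15
4F00 = 4 × 16^3 + 15 × 16^2 + 0 × 16^1 + 0 × 16^0
= 4 × 4096 + 15 × 256 + 0 × 16 + 0 × 1
= 16384 + 3840 + 0 + 0
= 20224



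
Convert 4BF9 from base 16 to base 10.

Expand by place value (powers of 16):
Digit values: B = 11, F = 15
4BF9 = 4 × 16^3 + 11 × 16^2 + 15 × 16^1 + 9 × 16^0
= 4 × 4096 + 11 × 256 + 15 × 16 + 9 × 1
= 16384 + 2816 + 240 + 9
= 19449



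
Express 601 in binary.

Using repeated division by 2:
601 ÷ 2 = 300 remainder 1
300 ÷ 2 = 150 remainder 0
150 ÷ 2 = 75 remainder 0
75 ÷ 2 = 37 remainder 1
37 ÷ 2 = 18 remainder 1
18 ÷ 2 = 9 remainder 0
9 ÷ 2 = 4 remainder 1
4 ÷ 2 = 2 remainder 0
2 ÷ 2 = 1 remainder 0
1 ÷ 2 = 0 remainder 1
Reading remainders bottom to top: 1001011001



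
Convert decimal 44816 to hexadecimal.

Using repeated division by 16 (digits 10–15 are A–F):
44816 ÷ 16 = 2801 remainder 0
2801 ÷ 16 = 175 remainder 1
175 ÷ 16 = 10 remainder 15 (F)
10 ÷ 16 = 0 remainder 10 (A)
Reading remainders bottom to top: AF10



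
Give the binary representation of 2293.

Using repeated division by 2:
2293 ÷ 2 = 1146 remainder 1
1146 ÷ 2 = 573 remainder 0
573 ÷ 2 = 286 remainder 1
286 ÷ 2 = 143 remainder 0
143 ÷ 2 = 71 remainder 1
71 ÷ 2 = 35 remainder 1
35 ÷ 2 = 17 remainder 1
17 ÷ 2 = 8 remainder 1
8 ÷ 2 = 4 remainder 0
4 ÷ 2 = 2 remainder 0
2 ÷ 2 = 1 remainder 0
1 ÷ 2 = 0 remainder 1
Reading remainders bottom to top: 100011110101



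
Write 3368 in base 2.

Using repeated division by 2:
3368 ÷ 2 = 1684 remainder 0
1684 ÷ 2 = 842 remainder 0
842 ÷ 2 = 421 remainder 0
421 ÷ 2 = 210 remainder 1
210 ÷ 2 = 105 remainder 0
105 ÷ 2 = 52 remainder 1
52 ÷ 2 = 26 remainder 0
26 ÷ 2 = 13 remainder 0
13 ÷ 2 = 6 remainder 1
6 ÷ 2 = 3 remainder 0
3 ÷ 2 = 1 remainder 1
1 ÷ 2 = 0 remainder 1
Reading remainders bottom to top: 110100101000



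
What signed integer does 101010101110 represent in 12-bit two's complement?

Binary: 101010101110
Sign bit: 1 (negative)
Invert: 010101010001
Add 1:  010101010010
Magnitude: 010101010010 = 1024 + 256 + 64 + 16 + 2 = 1362
Value: -1362



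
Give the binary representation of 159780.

Using repeated division by 2:
159780 ÷ 2 = 79890 remainder 0
79890 ÷ 2 = 39945 remainder 0
39945 ÷ 2 = 19972 remainder 1
19972 ÷ 2 = 9986 remainder 0
9986 ÷ 2 = 4993 remainder 0
4993 ÷ 2 = 2496 remainder 1
2496 ÷ 2 = 1248 remainder 0
1248 ÷ 2 = 624 remainder 0
624 ÷ 2 = 312 remainder 0
312 ÷ 2 = 156 remainder 0
156 ÷ 2 = 78 remainder 0
78 ÷ 2 = 39 remainder 0
39 ÷ 2 = 19 remainder 1
19 ÷ 2 = 9 remainder 1
9 ÷ 2 = 4 remainder 1
4 ÷ 2 = 2 remainder 0
2 ÷ 2 = 1 remainder 0
1 ÷ 2 = 0 remainder 1
Reading remainders bottom to top: 100111000000100100



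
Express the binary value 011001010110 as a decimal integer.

Sum of powers of 2 for each 1-bit:
2^1 + 2^2 + 2^4 + 2^6 + 2^9 + 2^10
= 2 + 4 + 16 + 64 + 512 + 1024
= 1622



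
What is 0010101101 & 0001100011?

AND: 1 only when both bits are 1
  0010101101
& 0001100011
------------
  0000100001
Decimal: 173 & 99 = 33



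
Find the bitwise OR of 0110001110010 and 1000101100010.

OR: 1 when either bit is 1
  0110001110010
| 1000101100010
---------------
  1110101110010
Decimal: 3186 | 4450 = 7538



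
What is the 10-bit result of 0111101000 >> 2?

Original: 0111101000 (decimal 488)
Shift right by 2 positions
Drop the 2 low bits; fill with zeros on the left
Result: 0001111010 (decimal 122)
Equivalent: 488 >> 2 = 488 ÷ 2^2 = 122



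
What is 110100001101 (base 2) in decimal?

Sum of powers of 2 for each 1-bit:
2^0 + 2^2 + 2^3 + 2^8 + 2^10 + 2^11
= 1 + 4 + 8 + 256 + 1024 + 2048
= 3341



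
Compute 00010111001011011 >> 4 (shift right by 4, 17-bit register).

Original: 00010111001011011 (decimal 11867)
Shift right by 4 positions
Drop the 4 low bits; fill with zeros on the left
Result: 00000001011100101 (decimal 741)
Equivalent: 11867 >> 4 = 11867 ÷ 2^4 = 741



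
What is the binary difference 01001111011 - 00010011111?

Method 1 - Direct subtraction (column by column from the right: bit − bit − borrow-in; if negative, add 2 and borrow 1 from the next column):
borrow: 01100111000
        01001111011
-       00010011111
-------------------
        00111011100

Method 2 - Add two's complement:
Two's complement of 00010011111: invert → 11101100000, add 1 → 11101100001
  01001111011
+ 11101100001
-------------
 100111011100  (end carry out of the top bit = 1)
Discarding the end carry: 00111011100
Decimal check:
  01001111011 = 512 + 64 + 32 + 16 + 8 + 2 + 1 = 635
  00010011111 = 128 + 16 + 8 + 4 + 2 + 1 = 159
  635 - 159 = 476, and 00111011100 = 256 + 128 + 64 + 16 + 8 + 4 = 476 ✓



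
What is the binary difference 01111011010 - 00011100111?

Method 1 - Direct subtraction (column by column from the right: bit − bit − borrow-in; if negative, add 2 and borrow 1 from the next column):
borrow: 00111001110
        01111011010
-       00011100111
-------------------
        01011110011

Method 2 - Add two's complement:
Two's complement of 00011100111: invert → 11100011000, add 1 → 11100011001
  01111011010
+ 11100011001
-------------
 101011110011  (end carry out of the top bit = 1)
Discarding the end carry: 01011110011
Decimal check:
  01111011010 = 512 + 256 + 128 + 64 + 16 + 8 + 2 = 986
  00011100111 = 128 + 64 + 32 + 4 + 2 + 1 = 231
  986 - 231 = 755, and 01011110011 = 512 + 128 + 64 + 32 + 16 + 2 + 1 = 755 ✓



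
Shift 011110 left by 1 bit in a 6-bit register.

Original: 011110 (decimal 30)
Shift left by 1 position
Append 1 zero on the right
Result: 111100 (decimal 60)
Equivalent: 30 << 1 = 30 × 2^1 = 60



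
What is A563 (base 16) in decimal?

Expand by place value (powers of 16):
Digit values: A = 10
A563 = 10 × 16^3 + 5 × 16^2 + 6 × 16^1 + 3 × 16^0
= 10 × 4096 + 5 × 256 + 6 × 16 + 3 × 1
= 40960 + 1280 + 96 + 3
= 42339



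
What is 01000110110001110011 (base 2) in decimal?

Sum of powers of 2 for each 1-bit:
2^0 + 2^1 + 2^4 + 2^5 + 2^6 + 2^10 + 2^11 + 2^13 + 2^14 + 2^18
= 1 + 2 + 16 + 32 + 64 + 1024 + 2048 + 8192 + 16384 + 262144
= 289907



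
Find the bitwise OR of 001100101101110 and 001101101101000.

OR: 1 when either bit is 1
  001100101101110
| 001101101101000
-----------------
  001101101101110
Decimal: 6510 | 7016 = 7022



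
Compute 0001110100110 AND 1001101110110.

AND: 1 only when both bits are 1
  0001110100110
& 1001101110110
---------------
  0001100100110
Decimal: 934 & 4982 = 806



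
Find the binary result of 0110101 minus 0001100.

Method 1 - Direct subtraction (column by column from the right: bit − bit − borrow-in; if negative, add 2 and borrow 1 from the next column):
borrow: 0010000
        0110101
-       0001100
---------------
        0101001

Method 2 - Add two's complement:
Two's complement of 0001100: invert → 1110011, add 1 → 1110100
  0110101
+ 1110100
---------
 10101001  (end carry out of the top bit = 1)
Discarding the end carry: 0101001
Decimal check:
  0110101 = 32 + 16 + 4 + 1 = 53
  0001100 = 8 + 4 = 12
  53 - 12 = 41, and 0101001 = 32 + 8 + 1 = 41 ✓



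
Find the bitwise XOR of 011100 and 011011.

XOR: 1 when bits differ
  011100
^ 011011
--------
  000111
Decimal: 28 ^ 27 = 7



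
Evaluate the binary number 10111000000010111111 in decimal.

Sum of powers of 2 for each 1-bit:
2^0 + 2^1 + 2^2 + 2^3 + 2^4 + 2^5 + 2^7 + 2^15 + 2^16 + 2^17 + 2^19
= 1 + 2 + 4 + 8 + 16 + 32 + 128 + 32768 + 65536 + 131072 + 524288
= 753855



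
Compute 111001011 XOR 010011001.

XOR: 1 when bits differ
  111001011
^ 010011001
-----------
  101010010
Decimal: 459 ^ 153 = 338



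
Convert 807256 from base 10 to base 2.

Using repeated division by 2:
807256 ÷ 2 = 403628 remainder 0
403628 ÷ 2 = 201814 remainder 0
201814 ÷ 2 = 100907 remainder 0
100907 ÷ 2 = 50453 remainder 1
50453 ÷ 2 = 25226 remainder 1
25226 ÷ 2 = 12613 remainder 0
12613 ÷ 2 = 6306 remainder 1
6306 ÷ 2 = 3153 remainder 0
3153 ÷ 2 = 1576 remainder 1
1576 ÷ 2 = 788 remainder 0
788 ÷ 2 = 394 remainder 0
394 ÷ 2 = 197 remainder 0
197 ÷ 2 = 98 remainder 1
98 ÷ 2 = 49 remainder 0
49 ÷ 2 = 24 remainder 1
24 ÷ 2 = 12 remainder 0
12 ÷ 2 = 6 remainder 0
6 ÷ 2 = 3 remainder 0
3 ÷ 2 = 1 remainder 1
1 ÷ 2 = 0 remainder 1
Reading remainders bottom to top: 11000101000101011000



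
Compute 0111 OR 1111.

OR: 1 when either bit is 1
  0111
| 1111
------
  1111
Decimal: 7 | 15 = 15



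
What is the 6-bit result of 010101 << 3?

Original: 010101 (decimal 21)
Shift left by 3 positions
Append 3 zeros on the right and drop the 3 high bits that overflow the 6-bit width
Result: 101000 (decimal 40)
Equivalent: 21 << 3 = 21 × 2^3 = 168, truncated to 6 bits = 40



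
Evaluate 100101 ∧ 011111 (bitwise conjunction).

AND: 1 only when both bits are 1
  100101
& 011111
--------
  000101
Decimal: 37 & 31 = 5



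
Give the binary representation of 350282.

Using repeated division by 2:
350282 ÷ 2 = 175141 remainder 0
175141 ÷ 2 = 87570 remainder 1
87570 ÷ 2 = 43785 remainder 0
43785 ÷ 2 = 21892 remainder 1
21892 ÷ 2 = 10946 remainder 0
10946 ÷ 2 = 5473 remainder 0
5473 ÷ 2 = 2736 remainder 1
2736 ÷ 2 = 1368 remainder 0
1368 ÷ 2 = 684 remainder 0
684 ÷ 2 = 342 remainder 0
342 ÷ 2 = 171 remainder 0
171 ÷ 2 = 85 remainder 1
85 ÷ 2 = 42 remainder 1
42 ÷ 2 = 21 remainder 0
21 ÷ 2 = 10 remainder 1
10 ÷ 2 = 5 remainder 0
5 ÷ 2 = 2 remainder 1
2 ÷ 2 = 1 remainder 0
1 ÷ 2 = 0 remainder 1
Reading remainders bottom to top: 1010101100001001010



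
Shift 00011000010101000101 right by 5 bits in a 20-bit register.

Original: 00011000010101000101 (decimal 99653)
Shift right by 5 positions
Drop the 5 low bits; fill with zeros on the left
Result: 00000000110000101010 (decimal 3114)
Equivalent: 99653 >> 5 = 99653 ÷ 2^5 = 3114



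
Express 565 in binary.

Using repeated division by 2:
565 ÷ 2 = 282 remainder 1
282 ÷ 2 = 141 remainder 0
141 ÷ 2 = 70 remainder 1
70 ÷ 2 = 35 remainder 0
35 ÷ 2 = 17 remainder 1
17 ÷ 2 = 8 remainder 1
8 ÷ 2 = 4 remainder 0
4 ÷ 2 = 2 remainder 0
2 ÷ 2 = 1 remainder 0
1 ÷ 2 = 0 remainder 1
Reading remainders bottom to top: 1000110101



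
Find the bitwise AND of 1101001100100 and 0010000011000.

AND: 1 only when both bits are 1
  1101001100100
& 0010000011000
---------------
  0000000000000
Decimal: 6756 & 1048 = 0



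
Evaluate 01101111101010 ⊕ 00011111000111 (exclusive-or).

XOR: 1 when bits differ
  01101111101010
^ 00011111000111
----------------
  01110000101101
Decimal: 7146 ^ 1991 = 7213



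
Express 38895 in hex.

Using repeated division by 16 (digits 10–15 are A–F):
38895 ÷ 16 = 2430 remainder 15 (F)
2430 ÷ 16 = 151 remainder 14 (E)
151 ÷ 16 = 9 remainder 7
9 ÷ 16 = 0 remainder 9
Reading remainders bottom to top: 97EF



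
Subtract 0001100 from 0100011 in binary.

Method 1 - Direct subtraction (column by column from the right: bit − bit − borrow-in; if negative, add 2 and borrow 1 from the next column):
borrow: 0111000
        0100011
-       0001100
---------------
        0010111

Method 2 - Add two's complement:
Two's complement of 0001100: invert → 1110011, add 1 → 1110100
  0100011
+ 1110100
---------
 10010111  (end carry out of the top bit = 1)
Discarding the end carry: 0010111
Decimal check:
  0100011 = 32 + 2 + 1 = 35
  0001100 = 8 + 4 = 12
  35 - 12 = 23, and 0010111 = 16 + 4 + 2 + 1 = 23 ✓



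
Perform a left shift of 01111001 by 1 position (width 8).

Original: 01111001 (decimal 121)
Shift left by 1 position
Append 1 zero on the right
Result: 11110010 (decimal 242)
Equivalent: 121 << 1 = 121 × 2^1 = 242



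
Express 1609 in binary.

Using repeated division by 2:
1609 ÷ 2 = 804 remainder 1
804 ÷ 2 = 402 remainder 0
402 ÷ 2 = 201 remainder 0
201 ÷ 2 = 100 remainder 1
100 ÷ 2 = 50 remainder 0
50 ÷ 2 = 25 remainder 0
25 ÷ 2 = 12 remainder 1
12 ÷ 2 = 6 remainder 0
6 ÷ 2 = 3 remainder 0
3 ÷ 2 = 1 remainder 1
1 ÷ 2 = 0 remainder 1
Reading remainders bottom to top: 11001001001



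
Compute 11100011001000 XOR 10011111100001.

XOR: 1 when bits differ
  11100011001000
^ 10011111100001
----------------
  01111100101001
Decimal: 14536 ^ 10209 = 7977



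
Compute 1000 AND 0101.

AND: 1 only when both bits are 1
  1000
& 0101
------
  0000
Decimal: 8 & 5 = 0



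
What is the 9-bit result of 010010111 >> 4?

Original: 010010111 (decimal 151)
Shift right by 4 positions
Drop the 4 low bits; fill with zeros on the left
Result: 000001001 (decimal 9)
Equivalent: 151 >> 4 = 151 ÷ 2^4 = 9



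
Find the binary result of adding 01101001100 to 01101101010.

Add column by column from the right: bit + bit + carry-in; write the sum mod 2, carry 1 when the sum is 2 or 3.
carry:  11010010000
        01101001100
+       01101101010
-------------------
       011010110110
(the carry out of the leftmost column, 0, becomes the leading bit)
Decimal check:
  01101001100 = 512 + 256 + 64 + 8 + 4 = 844
  01101101010 = 512 + 256 + 64 + 32 + 8 + 2 = 874
  844 + 874 = 1718, and 011010110110 = 1024 + 512 + 128 + 32 + 16 + 4 + 2 = 1718 ✓



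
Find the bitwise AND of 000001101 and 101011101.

AND: 1 only when both bits are 1
  000001101
& 101011101
-----------
  000001101
Decimal: 13 & 349 = 13



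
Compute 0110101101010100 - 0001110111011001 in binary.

Method 1 - Direct subtraction (column by column from the right: bit − bit − borrow-in; if negative, add 2 and borrow 1 from the next column):
borrow: 0011101111110110
        0110101101010100
-       0001110111011001
------------------------
        0100110101111011

Method 2 - Add two's complement:
Two's complement of 0001110111011001: invert → 1110001000100110, add 1 → 1110001000100111
  0110101101010100
+ 1110001000100111
------------------
 10100110101111011  (end carry out of the top bit = 1)
Discarding the end carry: 0100110101111011
Decimal check:
  0110101101010100 = 16384 + 8192 + 2048 + 512 + 256 + 64 + 16 + 4 = 27476
  0001110111011001 = 4096 + 2048 + 1024 + 256 + 128 + 64 + 16 + 8 + 1 = 7641
  27476 - 7641 = 19835, and 0100110101111011 = 16384 + 2048 + 1024 + 256 + 64 + 32 + 16 + 8 + 2 + 1 = 19835 ✓



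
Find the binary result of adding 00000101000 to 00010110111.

Add column by column from the right: bit + bit + carry-in; write the sum mod 2, carry 1 when the sum is 2 or 3.
carry:  00001000000
        00000101000
+       00010110111
-------------------
       000011011111
(the carry out of the leftmost column, 0, becomes the leading bit)
Decimal check:
  00000101000 = 32 + 8 = 40
  00010110111 = 128 + 32 + 16 + 4 + 2 + 1 = 183
  40 + 183 = 223, and 000011011111 = 128 + 64 + 16 + 8 + 4 + 2 + 1 = 223 ✓



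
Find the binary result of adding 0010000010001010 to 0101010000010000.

Add column by column from the right: bit + bit + carry-in; write the sum mod 2, carry 1 when the sum is 2 or 3.
carry:  0000000000000000
        0010000010001010
+       0101010000010000
------------------------
       00111010010011010
(the carry out of the leftmost column, 0, becomes the leading bit)
Decimal check:
  0010000010001010 = 8192 + 128 + 8 + 2 = 8330
  0101010000010000 = 16384 + 4096 + 1024 + 16 = 21520
  8330 + 21520 = 29850, and 00111010010011010 = 16384 + 8192 + 4096 + 1024 + 128 + 16 + 8 + 2 = 29850 ✓



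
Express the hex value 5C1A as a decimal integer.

Expand by place value (powers of 16):
Digit values: C = 12, A = 10
5C1A = 5 × 16^3 + 12 × 16^2 + 1 × 16^1 + 10 × 16^0
= 5 × 4096 + 12 × 256 + 1 × 16 + 10 × 1
= 20480 + 3072 + 16 + 10
= 23578



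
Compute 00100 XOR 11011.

XOR: 1 when bits differ
  00100
^ 11011
-------
  11111
Decimal: 4 ^ 27 = 31



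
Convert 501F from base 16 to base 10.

Expand by place value (powers of 16):
Digit values: F = 15
501F = 5 × 16^3 + 0 × 16^2 + 1 × 16^1 + 15 × 16^0
= 5 × 4096 + 0 × 256 + 1 × 16 + 15 × 1
= 20480 + 0 + 16 + 15
= 20511



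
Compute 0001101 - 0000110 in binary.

Method 1 - Direct subtraction (column by column from the right: bit − bit − borrow-in; if negative, add 2 and borrow 1 from the next column):
borrow: 0001100
        0001101
-       0000110
---------------
        0000111

Method 2 - Add two's complement:
Two's complement of 0000110: invert → 1111001, add 1 → 1111010
  0001101
+ 1111010
---------
 10000111  (end carry out of the top bit = 1)
Discarding the end carry: 0000111
Decimal check:
  0001101 = 8 + 4 + 1 = 13
  0000110 = 4 + 2 = 6
  13 - 6 = 7, and 0000111 = 4 + 2 + 1 = 7 ✓



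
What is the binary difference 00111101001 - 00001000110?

Method 1 - Direct subtraction (column by column from the right: bit − bit − borrow-in; if negative, add 2 and borrow 1 from the next column):
borrow: 00000001100
        00111101001
-       00001000110
-------------------
        00110100011

Method 2 - Add two's complement:
Two's complement of 00001000110: invert → 11110111001, add 1 → 11110111010
  00111101001
+ 11110111010
-------------
 100110100011  (end carry out of the top bit = 1)
Discarding the end carry: 00110100011
Decimal check:
  00111101001 = 256 + 128 + 64 + 32 + 8 + 1 = 489
  00001000110 = 64 + 4 + 2 = 70
  489 - 70 = 419, and 00110100011 = 256 + 128 + 32 + 2 + 1 = 419 ✓



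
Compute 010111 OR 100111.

OR: 1 when either bit is 1
  010111
| 100111
--------
  110111
Decimal: 23 | 39 = 55



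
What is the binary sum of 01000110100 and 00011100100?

Add column by column from the right: bit + bit + carry-in; write the sum mod 2, carry 1 when the sum is 2 or 3.
carry:  00111001000
        01000110100
+       00011100100
-------------------
       001100011000
(the carry out of the leftmost column, 0, becomes the leading bit)
Decimal check:
  01000110100 = 512 + 32 + 16 + 4 = 564
  00011100100 = 128 + 64 + 32 + 4 = 228
  564 + 228 = 792, and 001100011000 = 512 + 256 + 16 + 8 = 792 ✓



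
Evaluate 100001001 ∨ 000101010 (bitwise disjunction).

OR: 1 when either bit is 1
  100001001
| 000101010
-----------
  100101011
Decimal: 265 | 42 = 299



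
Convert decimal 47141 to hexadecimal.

Using repeated division by 16 (digits 10–15 are A–F):
47141 ÷ 16 = 2946 remainder 5
2946 ÷ 16 = 184 remainder 2
184 ÷ 16 = 11 remainder 8
11 ÷ 16 = 0 remainder 11 (B)
Reading remainders bottom to top: B825



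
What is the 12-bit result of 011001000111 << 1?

Original: 011001000111 (decimal 1607)
Shift left by 1 position
Append 1 zero on the right
Result: 110010001110 (decimal 3214)
Equivalent: 1607 << 1 = 1607 × 2^1 = 3214



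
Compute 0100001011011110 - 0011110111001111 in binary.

Method 1 - Direct subtraction (column by column from the right: bit − bit − borrow-in; if negative, add 2 and borrow 1 from the next column):
borrow: 0111101000011110
        0100001011011110
-       0011110111001111
------------------------
        0000010100001111

Method 2 - Add two's complement:
Two's complement of 0011110111001111: invert → 1100001000110000, add 1 → 1100001000110001
  0100001011011110
+ 1100001000110001
------------------
 10000010100001111  (end carry out of the top bit = 1)
Discarding the end carry: 0000010100001111
Decimal check:
  0100001011011110 = 16384 + 512 + 128 + 64 + 16 + 8 + 4 + 2 = 17118
  0011110111001111 = 8192 + 4096 + 2048 + 1024 + 256 + 128 + 64 + 8 + 4 + 2 + 1 = 15823
  17118 - 15823 = 1295, and 0000010100001111 = 1024 + 256 + 8 + 4 + 2 + 1 = 1295 ✓



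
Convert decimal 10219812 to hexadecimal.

Using repeated division by 16 (digits 10–15 are A–F):
10219812 ÷ 16 = 638738 remainder 4
638738 ÷ 16 = 39921 remainder 2
39921 ÷ 16 = 2495 remainder 1
2495 ÷ 16 = 155 remainder 15 (F)
155 ÷ 16 = 9 remainder 11 (B)
9 ÷ 16 = 0 remainder 9
Reading remainders bottom to top: 9BF124



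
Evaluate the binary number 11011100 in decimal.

Sum of powers of 2 for each 1-bit:
2^2 + 2^3 + 2^4 + 2^6 + 2^7
= 4 + 8 + 16 + 64 + 128
= 220



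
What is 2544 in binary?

Using repeated division by 2:
2544 ÷ 2 = 1272 remainder 0
1272 ÷ 2 = 636 remainder 0
636 ÷ 2 = 318 remainder 0
318 ÷ 2 = 159 remainder 0
159 ÷ 2 = 79 remainder 1
79 ÷ 2 = 39 remainder 1
39 ÷ 2 = 19 remainder 1
19 ÷ 2 = 9 remainder 1
9 ÷ 2 = 4 remainder 1
4 ÷ 2 = 2 remainder 0
2 ÷ 2 = 1 remainder 0
1 ÷ 2 = 0 remainder 1
Reading remainders bottom to top: 100111110000



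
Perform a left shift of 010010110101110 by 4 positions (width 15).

Original: 010010110101110 (decimal 9646)
Shift left by 4 positions
Append 4 zeros on the right and drop the 4 high bits that overflow the 15-bit width
Result: 101101011100000 (decimal 23264)
Equivalent: 9646 << 4 = 9646 × 2^4 = 154336, truncated to 15 bits = 23264



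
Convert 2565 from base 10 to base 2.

Using repeated division by 2:
2565 ÷ 2 = 1282 remainder 1
1282 ÷ 2 = 641 remainder 0
641 ÷ 2 = 320 remainder 1
320 ÷ 2 = 160 remainder 0
160 ÷ 2 = 80 remainder 0
80 ÷ 2 = 40 remainder 0
40 ÷ 2 = 20 remainder 0
20 ÷ 2 = 10 remainder 0
10 ÷ 2 = 5 remainder 0
5 ÷ 2 = 2 remainder 1
2 ÷ 2 = 1 remainder 0
1 ÷ 2 = 0 remainder 1
Reading remainders bottom to top: 101000000101



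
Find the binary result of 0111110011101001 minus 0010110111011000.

Method 1 - Direct subtraction (column by column from the right: bit − bit − borrow-in; if negative, add 2 and borrow 1 from the next column):
borrow: 0001111000100000
        0111110011101001
-       0010110111011000
------------------------
        0100111100010001

Method 2 - Add two's complement:
Two's complement of 0010110111011000: invert → 1101001000100111, add 1 → 1101001000101000
  0111110011101001
+ 1101001000101000
------------------
 10100111100010001  (end carry out of the top bit = 1)
Discarding the end carry: 0100111100010001
Decimal check:
  0111110011101001 = 16384 + 8192 + 4096 + 2048 + 1024 + 128 + 64 + 32 + 8 + 1 = 31977
  0010110111011000 = 8192 + 2048 + 1024 + 256 + 128 + 64 + 16 + 8 = 11736
  31977 - 11736 = 20241, and 0100111100010001 = 16384 + 2048 + 1024 + 512 + 256 + 16 + 1 = 20241 ✓



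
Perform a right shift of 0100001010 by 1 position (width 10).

Original: 0100001010 (decimal 266)
Shift right by 1 position
Drop the 1 low bit; fill with zero on the left
Result: 0010000101 (decimal 133)
Equivalent: 266 >> 1 = 266 ÷ 2^1 = 133



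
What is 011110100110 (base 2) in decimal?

Sum of powers of 2 for each 1-bit:
2^1 + 2^2 + 2^5 + 2^7 + 2^8 + 2^9 + 2^10
= 2 + 4 + 32 + 128 + 256 + 512 + 1024
= 1958



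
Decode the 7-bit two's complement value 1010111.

Binary: 1010111
Sign bit: 1 (negative)
Invert: 0101000
Add 1:  0101001
Magnitude: 0101001 = 32 + 8 + 1 = 41
Value: -41



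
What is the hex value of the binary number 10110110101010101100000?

Group into 4-bit nibbles from right:
  0101 = 5
  1011 = B
  0101 = 5
  0101 = 5
  0110 = 6
  0000 = 0
Result: 5B5560



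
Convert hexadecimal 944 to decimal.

Expand by place value (powers of 16):
944 = 9 × 16^2 + 4 × 16^1 + 4 × 16^0
= 9 × 256 + 4 × 16 + 4 × 1
= 2304 + 64 + 4
= 2372



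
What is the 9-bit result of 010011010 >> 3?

Original: 010011010 (decimal 154)
Shift right by 3 positions
Drop the 3 low bits; fill with zeros on the left
Result: 000010011 (decimal 19)
Equivalent: 154 >> 3 = 154 ÷ 2^3 = 19



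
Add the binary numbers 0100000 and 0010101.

Add column by column from the right: bit + bit + carry-in; write the sum mod 2, carry 1 when the sum is 2 or 3.
carry:  0000000
        0100000
+       0010101
---------------
       00110101
(the carry out of the leftmost column, 0, becomes the leading bit)
Decimal check:
  0100000 = 32
  0010101 = 16 + 4 + 1 = 21
  32 + 21 = 53, and 00110101 = 32 + 16 + 4 + 1 = 53 ✓



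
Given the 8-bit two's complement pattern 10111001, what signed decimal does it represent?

Binary: 10111001
Sign bit: 1 (negative)
Invert: 01000110
Add 1:  01000111
Magnitude: 01000111 = 64 + 4 + 2 + 1 = 71
Value: -71



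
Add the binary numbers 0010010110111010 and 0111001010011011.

Add column by column from the right: bit + bit + carry-in; write the sum mod 2, carry 1 when the sum is 2 or 3.
carry:  1100111101110100
        0010010110111010
+       0111001010011011
------------------------
       01001100001010101
(the carry out of the leftmost column, 0, becomes the leading bit)
Decimal check:
  0010010110111010 = 8192 + 1024 + 256 + 128 + 32 + 16 + 8 + 2 = 9658
  0111001010011011 = 16384 + 8192 + 4096 + 512 + 128 + 16 + 8 + 2 + 1 = 29339
  9658 + 29339 = 38997, and 01001100001010101 = 32768 + 4096 + 2048 + 64 + 16 + 4 + 1 = 38997 ✓



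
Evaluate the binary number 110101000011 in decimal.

Sum of powers of 2 for each 1-bit:
2^0 + 2^1 + 2^6 + 2^8 + 2^10 + 2^11
= 1 + 2 + 64 + 256 + 1024 + 2048
= 3395



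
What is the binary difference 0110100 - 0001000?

Method 1 - Direct subtraction (column by column from the right: bit − bit − borrow-in; if negative, add 2 and borrow 1 from the next column):
borrow: 0010000
        0110100
-       0001000
---------------
        0101100

Method 2 - Add two's complement:
Two's complement of 0001000: invert → 1110111, add 1 → 1111000
  0110100
+ 1111000
---------
 10101100  (end carry out of the top bit = 1)
Discarding the end carry: 0101100
Decimal check:
  0110100 = 32 + 16 + 4 = 52
  0001000 = 8
  52 - 8 = 44, and 0101100 = 32 + 8 + 4 = 44 ✓

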